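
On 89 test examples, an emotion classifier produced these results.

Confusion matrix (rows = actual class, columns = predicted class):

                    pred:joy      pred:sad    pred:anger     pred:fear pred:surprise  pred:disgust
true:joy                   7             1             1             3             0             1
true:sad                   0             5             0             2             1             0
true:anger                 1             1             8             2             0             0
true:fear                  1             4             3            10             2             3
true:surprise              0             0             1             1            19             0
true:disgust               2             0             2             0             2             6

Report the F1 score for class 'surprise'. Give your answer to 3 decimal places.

0.844

Take TP from the diagonal, FP from the rest of the 'surprise' prediction marginal, FN from the rest of the 'surprise' actual marginal.
F1 score = 2·TP/(2·TP+FP+FN).
surprise: TP=19, FP=0+1+0+2+2=5, FN=0+0+1+1+0=2 → 38/45 = 0.8444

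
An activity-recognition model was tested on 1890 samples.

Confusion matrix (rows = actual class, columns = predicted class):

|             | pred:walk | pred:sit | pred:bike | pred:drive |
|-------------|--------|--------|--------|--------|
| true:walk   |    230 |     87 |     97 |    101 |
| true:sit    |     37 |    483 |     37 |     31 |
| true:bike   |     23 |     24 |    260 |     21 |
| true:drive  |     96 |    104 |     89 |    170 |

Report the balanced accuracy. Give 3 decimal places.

0.608

Balanced accuracy = mean of per-class recall.
  walk: recall = 230/515 = 0.4466
  sit: recall = 483/588 = 0.8214
  bike: recall = 260/328 = 0.7927
  drive: recall = 170/459 = 0.3704
Mean = (0.4466 + 0.8214 + 0.7927 + 0.3704) / 4 = 0.608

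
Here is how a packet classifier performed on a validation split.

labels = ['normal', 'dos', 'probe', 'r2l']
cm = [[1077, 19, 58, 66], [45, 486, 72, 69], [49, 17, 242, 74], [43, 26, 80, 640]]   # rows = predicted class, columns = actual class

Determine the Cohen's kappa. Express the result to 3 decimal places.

Observed agreement pₒ = trace/N = 2445/3063 = 0.7982
Expected agreement pₑ = Σ (rowᵢ·colᵢ)/N² = (1214·1220 + 548·672 + 452·382 + 849·789)/3063² = 0.2869
κ = (pₒ − pₑ)/(1 − pₑ) = (0.7982 − 0.2869)/(1 − 0.2869) = 0.717

0.717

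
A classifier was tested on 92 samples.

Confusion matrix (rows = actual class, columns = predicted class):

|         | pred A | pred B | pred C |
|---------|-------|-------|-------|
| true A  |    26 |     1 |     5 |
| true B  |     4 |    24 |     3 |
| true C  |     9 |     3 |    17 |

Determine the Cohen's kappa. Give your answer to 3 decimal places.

0.591

Observed agreement pₒ = trace/N = 67/92 = 0.7283
Expected agreement pₑ = Σ (rowᵢ·colᵢ)/N² = (32·39 + 31·28 + 29·25)/92² = 0.3357
κ = (pₒ − pₑ)/(1 − pₑ) = (0.7283 − 0.3357)/(1 − 0.3357) = 0.591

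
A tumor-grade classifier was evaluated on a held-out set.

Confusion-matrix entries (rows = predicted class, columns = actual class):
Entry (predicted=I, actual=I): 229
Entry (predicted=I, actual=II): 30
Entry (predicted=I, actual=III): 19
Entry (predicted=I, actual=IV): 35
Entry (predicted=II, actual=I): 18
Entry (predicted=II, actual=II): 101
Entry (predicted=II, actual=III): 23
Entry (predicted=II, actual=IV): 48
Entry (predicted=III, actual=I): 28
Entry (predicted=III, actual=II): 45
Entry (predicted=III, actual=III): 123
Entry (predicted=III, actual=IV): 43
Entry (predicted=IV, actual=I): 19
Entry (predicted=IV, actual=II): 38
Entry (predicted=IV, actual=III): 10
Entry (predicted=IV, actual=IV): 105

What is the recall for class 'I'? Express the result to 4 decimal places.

recall = TP/(TP+FN).
I: TP=229, FN=18+28+19=65 → 229/294 = 0.77891

0.7789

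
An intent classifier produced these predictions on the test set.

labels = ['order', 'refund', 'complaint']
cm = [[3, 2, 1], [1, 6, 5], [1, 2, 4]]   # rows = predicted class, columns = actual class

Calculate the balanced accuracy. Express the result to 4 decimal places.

Balanced accuracy = mean of per-class recall.
  order: recall = 3/5 = 0.60000
  refund: recall = 6/10 = 0.60000
  complaint: recall = 4/10 = 0.40000
Mean = (0.60000 + 0.60000 + 0.40000) / 3 = 0.5333

0.5333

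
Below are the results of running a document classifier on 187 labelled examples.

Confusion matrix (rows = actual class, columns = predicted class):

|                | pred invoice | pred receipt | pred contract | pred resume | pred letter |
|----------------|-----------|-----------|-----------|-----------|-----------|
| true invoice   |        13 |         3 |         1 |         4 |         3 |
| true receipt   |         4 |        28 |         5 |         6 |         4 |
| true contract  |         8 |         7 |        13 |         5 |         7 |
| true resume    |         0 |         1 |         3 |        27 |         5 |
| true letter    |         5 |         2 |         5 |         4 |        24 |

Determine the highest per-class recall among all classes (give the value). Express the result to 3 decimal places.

Per-class recall (TP/(TP+FN)):
  invoice: TP=13, FN=3+1+4+3=11 → 13/24 = 0.5417
  receipt: TP=28, FN=4+5+6+4=19 → 28/47 = 0.5957
  contract: TP=13, FN=8+7+5+7=27 → 13/40 = 0.3250
  resume: TP=27, FN=0+1+3+5=9 → 27/36 = 0.7500
  letter: TP=24, FN=5+2+5+4=16 → 24/40 = 0.6000
Highest is class 'resume' with recall = 0.750.

0.750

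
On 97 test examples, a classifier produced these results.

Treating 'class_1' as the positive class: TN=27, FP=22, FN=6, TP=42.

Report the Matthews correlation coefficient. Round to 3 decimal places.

0.450

MCC = (TP·TN − FP·FN) / √((TP+FP)(TP+FN)(TN+FP)(TN+FN))
Numerator = 42·27 − 22·6 = 1002
Denominator = √(64·48·49·33) = √4967424 = 2228.7719
MCC = 1002 / 2228.7719 = 0.450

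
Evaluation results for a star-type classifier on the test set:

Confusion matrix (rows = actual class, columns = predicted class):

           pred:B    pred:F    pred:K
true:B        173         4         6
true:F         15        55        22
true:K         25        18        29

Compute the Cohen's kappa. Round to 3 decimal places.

0.555

Observed agreement pₒ = trace/N = 257/347 = 0.7406
Expected agreement pₑ = Σ (rowᵢ·colᵢ)/N² = (183·213 + 92·77 + 72·57)/347² = 0.4166
κ = (pₒ − pₑ)/(1 − pₑ) = (0.7406 − 0.4166)/(1 − 0.4166) = 0.555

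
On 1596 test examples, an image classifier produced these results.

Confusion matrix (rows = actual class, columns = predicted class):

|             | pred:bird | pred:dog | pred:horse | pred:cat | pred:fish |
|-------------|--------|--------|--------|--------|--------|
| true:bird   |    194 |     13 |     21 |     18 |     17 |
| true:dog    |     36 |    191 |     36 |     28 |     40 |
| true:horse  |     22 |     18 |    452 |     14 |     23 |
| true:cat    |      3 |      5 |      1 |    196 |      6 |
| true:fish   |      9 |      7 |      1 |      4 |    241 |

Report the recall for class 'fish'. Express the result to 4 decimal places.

0.9198

One-vs-rest for 'fish': TP = diagonal; FP = other classes predicted 'fish'; FN = 'fish' predicted as other.
recall = TP/(TP+FN).
fish: TP=241, FN=9+7+1+4=21 → 241/262 = 0.91985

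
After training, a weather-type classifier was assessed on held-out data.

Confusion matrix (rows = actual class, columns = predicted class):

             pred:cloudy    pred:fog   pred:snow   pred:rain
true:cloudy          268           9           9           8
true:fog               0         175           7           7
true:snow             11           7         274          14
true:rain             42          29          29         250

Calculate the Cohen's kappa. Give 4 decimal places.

0.7972

Observed agreement pₒ = trace/N = 967/1139 = 0.84899
Expected agreement pₑ = Σ (rowᵢ·colᵢ)/N² = (294·321 + 189·220 + 306·319 + 350·279)/1139² = 0.25531
κ = (pₒ − pₑ)/(1 − pₑ) = (0.84899 − 0.25531)/(1 − 0.25531) = 0.7972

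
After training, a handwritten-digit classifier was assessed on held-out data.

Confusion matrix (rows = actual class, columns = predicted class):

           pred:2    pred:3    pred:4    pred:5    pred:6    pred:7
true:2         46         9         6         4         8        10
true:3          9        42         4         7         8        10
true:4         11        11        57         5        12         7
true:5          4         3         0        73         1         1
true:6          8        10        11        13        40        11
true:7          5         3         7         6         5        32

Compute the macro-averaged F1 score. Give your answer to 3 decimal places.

Per-class F1 score (2·TP/(2·TP+FP+FN)):
  2: TP=46, FP=9+11+4+8+5=37, FN=9+6+4+8+10=37 → 92/166 = 0.5542
  3: TP=42, FP=9+11+3+10+3=36, FN=9+4+7+8+10=38 → 84/158 = 0.5316
  4: TP=57, FP=6+4+0+11+7=28, FN=11+11+5+12+7=46 → 114/188 = 0.6064
  5: TP=73, FP=4+7+5+13+6=35, FN=4+3+0+1+1=9 → 146/190 = 0.7684
  6: TP=40, FP=8+8+12+1+5=34, FN=8+10+11+13+11=53 → 80/167 = 0.4790
  7: TP=32, FP=10+10+7+1+11=39, FN=5+3+7+6+5=26 → 64/129 = 0.4961
Macro-F1 score = mean = (0.5542 + 0.5316 + 0.6064 + 0.7684 + 0.4790 + 0.4961) / 6 = 0.573

0.573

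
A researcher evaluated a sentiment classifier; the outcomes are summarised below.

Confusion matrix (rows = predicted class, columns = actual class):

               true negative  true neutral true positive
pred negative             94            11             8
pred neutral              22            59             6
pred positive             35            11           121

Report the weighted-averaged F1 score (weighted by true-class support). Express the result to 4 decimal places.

Per-class F1 score (2·TP/(2·TP+FP+FN)):
  negative: TP=94, FP=11+8=19, FN=22+35=57 → 188/264 = 0.71212
  neutral: TP=59, FP=22+6=28, FN=11+11=22 → 118/168 = 0.70238
  positive: TP=121, FP=35+11=46, FN=8+6=14 → 242/302 = 0.80132
Weighted-F1 score = Σ (supportᵢ/N)·F1 scoreᵢ with N=367: (151/367)·0.71212 + (81/367)·0.70238 + (135/367)·0.80132 = 0.7428

0.7428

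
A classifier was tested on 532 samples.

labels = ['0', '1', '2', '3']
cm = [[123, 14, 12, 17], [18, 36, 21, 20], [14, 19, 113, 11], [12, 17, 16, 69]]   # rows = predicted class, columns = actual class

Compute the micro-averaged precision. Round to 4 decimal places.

0.6410

Micro-averaging pools counts across classes: ΣTP=341, ΣFP=191, ΣFN=191.
Micro-precision = TP/(TP+FP) on pooled counts = 0.6410 (equals overall accuracy in single-label multiclass).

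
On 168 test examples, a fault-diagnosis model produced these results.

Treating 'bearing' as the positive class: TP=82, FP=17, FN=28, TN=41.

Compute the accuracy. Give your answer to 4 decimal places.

0.7321

Accuracy = (TP+TN)/N = (82+41)/168 = 0.7321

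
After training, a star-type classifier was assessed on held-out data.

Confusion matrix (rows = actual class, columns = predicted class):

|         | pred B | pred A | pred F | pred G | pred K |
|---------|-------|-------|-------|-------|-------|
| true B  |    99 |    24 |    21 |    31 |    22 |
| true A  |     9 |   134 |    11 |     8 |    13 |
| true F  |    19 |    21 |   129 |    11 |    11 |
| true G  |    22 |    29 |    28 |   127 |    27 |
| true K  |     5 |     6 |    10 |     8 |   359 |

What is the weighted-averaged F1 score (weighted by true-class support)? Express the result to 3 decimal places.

0.709

Per-class F1 score (2·TP/(2·TP+FP+FN)):
  B: TP=99, FP=9+19+22+5=55, FN=24+21+31+22=98 → 198/351 = 0.5641
  A: TP=134, FP=24+21+29+6=80, FN=9+11+8+13=41 → 268/389 = 0.6889
  F: TP=129, FP=21+11+28+10=70, FN=19+21+11+11=62 → 258/390 = 0.6615
  G: TP=127, FP=31+8+11+8=58, FN=22+29+28+27=106 → 254/418 = 0.6077
  K: TP=359, FP=22+13+11+27=73, FN=5+6+10+8=29 → 718/820 = 0.8756
Weighted-F1 score = Σ (supportᵢ/N)·F1 scoreᵢ with N=1184: (197/1184)·0.5641 + (175/1184)·0.6889 + (191/1184)·0.6615 + (233/1184)·0.6077 + (388/1184)·0.8756 = 0.709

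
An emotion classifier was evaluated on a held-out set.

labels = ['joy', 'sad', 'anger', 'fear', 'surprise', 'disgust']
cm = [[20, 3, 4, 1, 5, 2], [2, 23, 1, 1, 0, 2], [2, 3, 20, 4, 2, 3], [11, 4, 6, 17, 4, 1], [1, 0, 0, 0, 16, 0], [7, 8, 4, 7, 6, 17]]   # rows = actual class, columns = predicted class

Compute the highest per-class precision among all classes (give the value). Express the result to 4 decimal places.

0.6800

Per-class precision (TP/(TP+FP)):
  joy: TP=20, FP=2+2+11+1+7=23 → 20/43 = 0.46512
  sad: TP=23, FP=3+3+4+0+8=18 → 23/41 = 0.56098
  anger: TP=20, FP=4+1+6+0+4=15 → 20/35 = 0.57143
  fear: TP=17, FP=1+1+4+0+7=13 → 17/30 = 0.56667
  surprise: TP=16, FP=5+0+2+4+6=17 → 16/33 = 0.48485
  disgust: TP=17, FP=2+2+3+1+0=8 → 17/25 = 0.68000
Highest is class 'disgust' with precision = 0.6800.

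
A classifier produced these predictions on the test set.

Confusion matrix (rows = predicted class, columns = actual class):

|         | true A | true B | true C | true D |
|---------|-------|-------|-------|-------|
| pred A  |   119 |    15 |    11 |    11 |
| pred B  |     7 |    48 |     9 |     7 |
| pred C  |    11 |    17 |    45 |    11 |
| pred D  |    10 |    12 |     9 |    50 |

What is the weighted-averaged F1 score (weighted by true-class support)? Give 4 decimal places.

0.6663

Per-class F1 score (2·TP/(2·TP+FP+FN)):
  A: TP=119, FP=15+11+11=37, FN=7+11+10=28 → 238/303 = 0.78548
  B: TP=48, FP=7+9+7=23, FN=15+17+12=44 → 96/163 = 0.58896
  C: TP=45, FP=11+17+11=39, FN=11+9+9=29 → 90/158 = 0.56962
  D: TP=50, FP=10+12+9=31, FN=11+7+11=29 → 100/160 = 0.62500
Weighted-F1 score = Σ (supportᵢ/N)·F1 scoreᵢ with N=392: (147/392)·0.78548 + (92/392)·0.58896 + (74/392)·0.56962 + (79/392)·0.62500 = 0.6663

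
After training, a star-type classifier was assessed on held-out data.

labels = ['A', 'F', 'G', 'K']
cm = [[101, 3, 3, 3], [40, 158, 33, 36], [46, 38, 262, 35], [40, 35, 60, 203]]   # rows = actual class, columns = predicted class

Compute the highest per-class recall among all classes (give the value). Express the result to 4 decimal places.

0.9182

Per-class recall (TP/(TP+FN)):
  A: TP=101, FN=3+3+3=9 → 101/110 = 0.91818
  F: TP=158, FN=40+33+36=109 → 158/267 = 0.59176
  G: TP=262, FN=46+38+35=119 → 262/381 = 0.68766
  K: TP=203, FN=40+35+60=135 → 203/338 = 0.60059
Highest is class 'A' with recall = 0.9182.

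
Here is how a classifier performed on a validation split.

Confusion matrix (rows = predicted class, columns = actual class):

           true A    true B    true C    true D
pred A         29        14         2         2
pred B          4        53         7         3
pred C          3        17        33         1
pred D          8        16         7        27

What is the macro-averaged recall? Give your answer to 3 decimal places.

Per-class recall (TP/(TP+FN)):
  A: TP=29, FN=4+3+8=15 → 29/44 = 0.6591
  B: TP=53, FN=14+17+16=47 → 53/100 = 0.5300
  C: TP=33, FN=2+7+7=16 → 33/49 = 0.6735
  D: TP=27, FN=2+3+1=6 → 27/33 = 0.8182
Macro-recall = mean = (0.6591 + 0.5300 + 0.6735 + 0.8182) / 4 = 0.670

0.670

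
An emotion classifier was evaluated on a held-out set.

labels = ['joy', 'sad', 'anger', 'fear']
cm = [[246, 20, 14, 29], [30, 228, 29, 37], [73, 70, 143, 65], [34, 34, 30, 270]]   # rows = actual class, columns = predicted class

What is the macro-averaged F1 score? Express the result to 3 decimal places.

Per-class F1 score (2·TP/(2·TP+FP+FN)):
  joy: TP=246, FP=30+73+34=137, FN=20+14+29=63 → 492/692 = 0.7110
  sad: TP=228, FP=20+70+34=124, FN=30+29+37=96 → 456/676 = 0.6746
  anger: TP=143, FP=14+29+30=73, FN=73+70+65=208 → 286/567 = 0.5044
  fear: TP=270, FP=29+37+65=131, FN=34+34+30=98 → 540/769 = 0.7022
Macro-F1 score = mean = (0.7110 + 0.6746 + 0.5044 + 0.7022) / 4 = 0.648

0.648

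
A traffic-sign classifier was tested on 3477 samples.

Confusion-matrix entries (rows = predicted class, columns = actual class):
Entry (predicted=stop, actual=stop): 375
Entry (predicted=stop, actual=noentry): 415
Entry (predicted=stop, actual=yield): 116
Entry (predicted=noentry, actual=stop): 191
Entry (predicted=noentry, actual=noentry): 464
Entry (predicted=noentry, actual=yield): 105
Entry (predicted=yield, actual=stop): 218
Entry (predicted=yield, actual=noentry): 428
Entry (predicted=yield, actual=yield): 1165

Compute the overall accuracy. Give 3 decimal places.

Accuracy = trace / total = (375+464+1165=2004) / 3477 = 2004/3477 = 0.576

0.576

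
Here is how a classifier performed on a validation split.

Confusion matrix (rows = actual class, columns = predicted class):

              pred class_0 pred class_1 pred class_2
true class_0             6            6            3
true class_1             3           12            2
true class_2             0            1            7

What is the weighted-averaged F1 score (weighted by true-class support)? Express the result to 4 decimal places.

0.6108

Per-class F1 score (2·TP/(2·TP+FP+FN)):
  class_0: TP=6, FP=3+0=3, FN=6+3=9 → 12/24 = 0.50000
  class_1: TP=12, FP=6+1=7, FN=3+2=5 → 24/36 = 0.66667
  class_2: TP=7, FP=3+2=5, FN=0+1=1 → 14/20 = 0.70000
Weighted-F1 score = Σ (supportᵢ/N)·F1 scoreᵢ with N=40: (15/40)·0.50000 + (17/40)·0.66667 + (8/40)·0.70000 = 0.6108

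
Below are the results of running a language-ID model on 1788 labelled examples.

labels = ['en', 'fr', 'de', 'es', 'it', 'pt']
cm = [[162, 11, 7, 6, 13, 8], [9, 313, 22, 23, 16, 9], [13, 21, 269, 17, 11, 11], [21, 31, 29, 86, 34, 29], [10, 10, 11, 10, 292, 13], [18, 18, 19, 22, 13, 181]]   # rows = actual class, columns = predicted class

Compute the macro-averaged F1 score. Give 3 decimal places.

Per-class F1 score (2·TP/(2·TP+FP+FN)):
  en: TP=162, FP=9+13+21+10+18=71, FN=11+7+6+13+8=45 → 324/440 = 0.7364
  fr: TP=313, FP=11+21+31+10+18=91, FN=9+22+23+16+9=79 → 626/796 = 0.7864
  de: TP=269, FP=7+22+29+11+19=88, FN=13+21+17+11+11=73 → 538/699 = 0.7697
  es: TP=86, FP=6+23+17+10+22=78, FN=21+31+29+34+29=144 → 172/394 = 0.4365
  it: TP=292, FP=13+16+11+34+13=87, FN=10+10+11+10+13=54 → 584/725 = 0.8055
  pt: TP=181, FP=8+9+11+29+13=70, FN=18+18+19+22+13=90 → 362/522 = 0.6935
Macro-F1 score = mean = (0.7364 + 0.7864 + 0.7697 + 0.4365 + 0.8055 + 0.6935) / 6 = 0.705

0.705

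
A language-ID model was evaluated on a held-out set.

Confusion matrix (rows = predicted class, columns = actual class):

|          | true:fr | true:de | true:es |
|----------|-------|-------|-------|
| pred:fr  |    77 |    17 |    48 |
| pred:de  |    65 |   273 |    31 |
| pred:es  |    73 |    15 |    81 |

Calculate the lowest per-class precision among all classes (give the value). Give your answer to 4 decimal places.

0.4793

Per-class precision (TP/(TP+FP)):
  fr: TP=77, FP=17+48=65 → 77/142 = 0.54225
  de: TP=273, FP=65+31=96 → 273/369 = 0.73984
  es: TP=81, FP=73+15=88 → 81/169 = 0.47929
Lowest is class 'es' with precision = 0.4793.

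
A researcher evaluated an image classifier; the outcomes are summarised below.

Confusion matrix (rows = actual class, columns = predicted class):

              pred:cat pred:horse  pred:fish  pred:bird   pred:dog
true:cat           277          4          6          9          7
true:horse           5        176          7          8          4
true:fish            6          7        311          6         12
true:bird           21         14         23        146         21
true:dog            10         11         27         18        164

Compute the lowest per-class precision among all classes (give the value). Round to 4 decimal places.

0.7807

Per-class precision (TP/(TP+FP)):
  cat: TP=277, FP=5+6+21+10=42 → 277/319 = 0.86834
  horse: TP=176, FP=4+7+14+11=36 → 176/212 = 0.83019
  fish: TP=311, FP=6+7+23+27=63 → 311/374 = 0.83155
  bird: TP=146, FP=9+8+6+18=41 → 146/187 = 0.78075
  dog: TP=164, FP=7+4+12+21=44 → 164/208 = 0.78846
Lowest is class 'bird' with precision = 0.7807.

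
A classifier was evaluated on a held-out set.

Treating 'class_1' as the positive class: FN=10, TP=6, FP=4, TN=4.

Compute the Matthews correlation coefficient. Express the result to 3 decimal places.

-0.120

MCC = (TP·TN − FP·FN) / √((TP+FP)(TP+FN)(TN+FP)(TN+FN))
Numerator = 6·4 − 4·10 = -16
Denominator = √(10·16·8·14) = √17920 = 133.8656
MCC = -16 / 133.8656 = -0.120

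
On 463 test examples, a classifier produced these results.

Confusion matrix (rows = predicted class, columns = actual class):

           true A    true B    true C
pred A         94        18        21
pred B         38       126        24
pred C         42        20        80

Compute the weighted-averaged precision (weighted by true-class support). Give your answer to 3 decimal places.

0.655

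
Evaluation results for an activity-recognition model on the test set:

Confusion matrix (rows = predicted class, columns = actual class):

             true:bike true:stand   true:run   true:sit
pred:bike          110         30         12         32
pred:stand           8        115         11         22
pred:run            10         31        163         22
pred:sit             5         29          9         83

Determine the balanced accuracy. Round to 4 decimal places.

Balanced accuracy = mean of per-class recall.
  bike: recall = 110/133 = 0.82707
  stand: recall = 115/205 = 0.56098
  run: recall = 163/195 = 0.83590
  sit: recall = 83/159 = 0.52201
Mean = (0.82707 + 0.56098 + 0.83590 + 0.52201) / 4 = 0.6865

0.6865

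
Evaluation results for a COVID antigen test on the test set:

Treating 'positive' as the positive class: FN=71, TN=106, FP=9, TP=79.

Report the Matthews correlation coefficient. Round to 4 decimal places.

MCC = (TP·TN − FP·FN) / √((TP+FP)(TP+FN)(TN+FP)(TN+FN))
Numerator = 79·106 − 9·71 = 7735
Denominator = √(88·150·115·177) = √268686000 = 16391.6442
MCC = 7735 / 16391.6442 = 0.4719

0.4719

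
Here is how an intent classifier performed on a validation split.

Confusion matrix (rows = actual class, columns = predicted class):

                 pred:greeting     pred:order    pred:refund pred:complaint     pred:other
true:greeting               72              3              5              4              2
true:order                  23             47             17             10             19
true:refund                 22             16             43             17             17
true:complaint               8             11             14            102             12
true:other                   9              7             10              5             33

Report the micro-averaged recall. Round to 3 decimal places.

0.563

Micro-averaging pools counts across classes: ΣTP=297, ΣFP=231, ΣFN=231.
Micro-recall = TP/(TP+FN) on pooled counts = 0.563 (equals overall accuracy in single-label multiclass).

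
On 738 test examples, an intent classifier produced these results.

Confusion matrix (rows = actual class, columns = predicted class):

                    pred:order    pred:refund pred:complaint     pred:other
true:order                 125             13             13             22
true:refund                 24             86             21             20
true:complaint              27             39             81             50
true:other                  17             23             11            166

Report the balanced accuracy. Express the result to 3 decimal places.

Balanced accuracy = mean of per-class recall.
  order: recall = 125/173 = 0.7225
  refund: recall = 86/151 = 0.5695
  complaint: recall = 81/197 = 0.4112
  other: recall = 166/217 = 0.7650
Mean = (0.7225 + 0.5695 + 0.4112 + 0.7650) / 4 = 0.617

0.617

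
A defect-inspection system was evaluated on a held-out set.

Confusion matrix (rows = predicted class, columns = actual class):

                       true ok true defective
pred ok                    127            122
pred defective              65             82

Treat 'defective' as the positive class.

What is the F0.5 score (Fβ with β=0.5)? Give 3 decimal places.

Fβ = (1+β²)·TP / ((1+β²)·TP + β²·FN + FP), with β²=1/4
= 1.25·82 / (1.25·82 + 0.25·122 + 65) = 0.518

0.518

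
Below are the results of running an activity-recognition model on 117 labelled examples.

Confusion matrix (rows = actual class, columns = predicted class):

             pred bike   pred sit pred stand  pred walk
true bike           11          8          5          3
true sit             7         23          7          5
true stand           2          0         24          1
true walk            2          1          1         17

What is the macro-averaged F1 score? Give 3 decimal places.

Per-class F1 score (2·TP/(2·TP+FP+FN)):
  bike: TP=11, FP=7+2+2=11, FN=8+5+3=16 → 22/49 = 0.4490
  sit: TP=23, FP=8+0+1=9, FN=7+7+5=19 → 46/74 = 0.6216
  stand: TP=24, FP=5+7+1=13, FN=2+0+1=3 → 48/64 = 0.7500
  walk: TP=17, FP=3+5+1=9, FN=2+1+1=4 → 34/47 = 0.7234
Macro-F1 score = mean = (0.4490 + 0.6216 + 0.7500 + 0.7234) / 4 = 0.636

0.636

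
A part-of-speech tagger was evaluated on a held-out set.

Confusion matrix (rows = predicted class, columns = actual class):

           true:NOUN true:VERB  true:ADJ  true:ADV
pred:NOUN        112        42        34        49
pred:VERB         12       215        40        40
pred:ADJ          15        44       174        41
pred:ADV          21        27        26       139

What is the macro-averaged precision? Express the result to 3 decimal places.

Per-class precision (TP/(TP+FP)):
  NOUN: TP=112, FP=42+34+49=125 → 112/237 = 0.4726
  VERB: TP=215, FP=12+40+40=92 → 215/307 = 0.7003
  ADJ: TP=174, FP=15+44+41=100 → 174/274 = 0.6350
  ADV: TP=139, FP=21+27+26=74 → 139/213 = 0.6526
Macro-precision = mean = (0.4726 + 0.7003 + 0.6350 + 0.6526) / 4 = 0.615

0.615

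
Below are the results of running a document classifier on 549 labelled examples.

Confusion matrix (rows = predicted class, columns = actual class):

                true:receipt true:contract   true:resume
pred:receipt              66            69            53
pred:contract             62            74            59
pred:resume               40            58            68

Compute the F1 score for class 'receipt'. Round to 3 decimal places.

0.371

Take TP from the diagonal, FP from the rest of the 'receipt' prediction marginal, FN from the rest of the 'receipt' actual marginal.
F1 score = 2·TP/(2·TP+FP+FN).
receipt: TP=66, FP=69+53=122, FN=62+40=102 → 132/356 = 0.3708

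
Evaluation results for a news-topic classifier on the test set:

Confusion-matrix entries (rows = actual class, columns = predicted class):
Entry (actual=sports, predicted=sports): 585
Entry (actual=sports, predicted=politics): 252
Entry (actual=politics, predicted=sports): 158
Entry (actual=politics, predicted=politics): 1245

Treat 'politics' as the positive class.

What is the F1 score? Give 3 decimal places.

Precision = TP/(TP+FP) = 1245/1497 = 0.8317
Recall = TP/(TP+FN) = 1245/1403 = 0.8874
F1 = 2·TP/(2·TP+FP+FN) = 2490/2900 = 0.859

0.859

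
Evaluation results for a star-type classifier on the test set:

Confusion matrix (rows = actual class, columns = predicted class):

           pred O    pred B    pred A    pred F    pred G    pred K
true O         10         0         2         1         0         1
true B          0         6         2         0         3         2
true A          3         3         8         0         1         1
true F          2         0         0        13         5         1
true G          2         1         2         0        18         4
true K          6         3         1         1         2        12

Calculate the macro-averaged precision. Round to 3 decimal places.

0.581

Per-class precision (TP/(TP+FP)):
  O: TP=10, FP=0+3+2+2+6=13 → 10/23 = 0.4348
  B: TP=6, FP=0+3+0+1+3=7 → 6/13 = 0.4615
  A: TP=8, FP=2+2+0+2+1=7 → 8/15 = 0.5333
  F: TP=13, FP=1+0+0+0+1=2 → 13/15 = 0.8667
  G: TP=18, FP=0+3+1+5+2=11 → 18/29 = 0.6207
  K: TP=12, FP=1+2+1+1+4=9 → 12/21 = 0.5714
Macro-precision = mean = (0.4348 + 0.4615 + 0.5333 + 0.8667 + 0.6207 + 0.5714) / 6 = 0.581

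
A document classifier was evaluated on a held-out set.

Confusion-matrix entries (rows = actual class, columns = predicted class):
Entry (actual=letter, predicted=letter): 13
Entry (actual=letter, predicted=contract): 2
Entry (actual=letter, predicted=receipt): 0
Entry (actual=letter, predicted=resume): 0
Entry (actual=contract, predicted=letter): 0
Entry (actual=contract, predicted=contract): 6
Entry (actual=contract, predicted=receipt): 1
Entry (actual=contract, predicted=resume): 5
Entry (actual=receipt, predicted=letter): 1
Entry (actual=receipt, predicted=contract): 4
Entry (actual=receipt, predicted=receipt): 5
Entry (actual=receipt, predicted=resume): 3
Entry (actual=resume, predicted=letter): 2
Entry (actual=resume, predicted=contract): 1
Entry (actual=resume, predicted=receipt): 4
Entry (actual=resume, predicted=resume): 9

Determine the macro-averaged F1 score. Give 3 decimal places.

0.575

Per-class F1 score (2·TP/(2·TP+FP+FN)):
  letter: TP=13, FP=0+1+2=3, FN=2+0+0=2 → 26/31 = 0.8387
  contract: TP=6, FP=2+4+1=7, FN=0+1+5=6 → 12/25 = 0.4800
  receipt: TP=5, FP=0+1+4=5, FN=1+4+3=8 → 10/23 = 0.4348
  resume: TP=9, FP=0+5+3=8, FN=2+1+4=7 → 18/33 = 0.5455
Macro-F1 score = mean = (0.8387 + 0.4800 + 0.4348 + 0.5455) / 4 = 0.575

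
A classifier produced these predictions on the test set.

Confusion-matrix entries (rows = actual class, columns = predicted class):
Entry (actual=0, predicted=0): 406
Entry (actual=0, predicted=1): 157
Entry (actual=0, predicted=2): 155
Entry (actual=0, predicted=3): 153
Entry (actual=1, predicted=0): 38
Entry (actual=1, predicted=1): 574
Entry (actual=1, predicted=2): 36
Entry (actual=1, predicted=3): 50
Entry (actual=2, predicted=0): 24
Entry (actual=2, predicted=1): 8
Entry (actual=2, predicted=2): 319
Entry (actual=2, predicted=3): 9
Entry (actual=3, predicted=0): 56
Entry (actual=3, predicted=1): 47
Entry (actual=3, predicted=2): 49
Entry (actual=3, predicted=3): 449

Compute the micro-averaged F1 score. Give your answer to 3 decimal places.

Micro-averaging pools counts across classes: ΣTP=1748, ΣFP=782, ΣFN=782.
Micro-F1 score = 2·TP/(2·TP+FP+FN) on pooled counts = 0.691 (equals overall accuracy in single-label multiclass).

0.691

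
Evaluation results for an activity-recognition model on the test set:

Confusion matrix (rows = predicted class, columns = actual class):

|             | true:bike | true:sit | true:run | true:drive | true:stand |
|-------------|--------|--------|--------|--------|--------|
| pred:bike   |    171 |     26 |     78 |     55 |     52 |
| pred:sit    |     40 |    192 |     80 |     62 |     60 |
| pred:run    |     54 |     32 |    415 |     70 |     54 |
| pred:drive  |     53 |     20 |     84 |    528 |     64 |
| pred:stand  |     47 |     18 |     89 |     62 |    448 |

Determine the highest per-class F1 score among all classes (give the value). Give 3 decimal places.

Per-class F1 score (2·TP/(2·TP+FP+FN)):
  bike: TP=171, FP=26+78+55+52=211, FN=40+54+53+47=194 → 342/747 = 0.4578
  sit: TP=192, FP=40+80+62+60=242, FN=26+32+20+18=96 → 384/722 = 0.5319
  run: TP=415, FP=54+32+70+54=210, FN=78+80+84+89=331 → 830/1371 = 0.6054
  drive: TP=528, FP=53+20+84+64=221, FN=55+62+70+62=249 → 1056/1526 = 0.6920
  stand: TP=448, FP=47+18+89+62=216, FN=52+60+54+64=230 → 896/1342 = 0.6677
Highest is class 'drive' with F1 score = 0.692.

0.692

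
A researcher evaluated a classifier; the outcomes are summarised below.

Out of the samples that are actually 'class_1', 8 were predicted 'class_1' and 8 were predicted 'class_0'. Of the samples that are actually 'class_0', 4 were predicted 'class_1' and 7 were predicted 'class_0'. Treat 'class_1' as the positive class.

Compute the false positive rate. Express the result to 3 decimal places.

FPR = FP/(FP+TN) = 4/(4+7) = 0.364

0.364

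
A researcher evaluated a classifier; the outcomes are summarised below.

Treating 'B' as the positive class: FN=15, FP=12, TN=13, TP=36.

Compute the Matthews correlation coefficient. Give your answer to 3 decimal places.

0.220

MCC = (TP·TN − FP·FN) / √((TP+FP)(TP+FN)(TN+FP)(TN+FN))
Numerator = 36·13 − 12·15 = 288
Denominator = √(48·51·25·28) = √1713600 = 1309.0455
MCC = 288 / 1309.0455 = 0.220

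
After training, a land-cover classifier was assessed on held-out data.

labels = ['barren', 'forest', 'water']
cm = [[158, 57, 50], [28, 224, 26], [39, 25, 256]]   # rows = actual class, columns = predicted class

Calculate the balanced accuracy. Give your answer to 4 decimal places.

0.7340

Balanced accuracy = mean of per-class recall.
  barren: recall = 158/265 = 0.59623
  forest: recall = 224/278 = 0.80576
  water: recall = 256/320 = 0.80000
Mean = (0.59623 + 0.80576 + 0.80000) / 3 = 0.7340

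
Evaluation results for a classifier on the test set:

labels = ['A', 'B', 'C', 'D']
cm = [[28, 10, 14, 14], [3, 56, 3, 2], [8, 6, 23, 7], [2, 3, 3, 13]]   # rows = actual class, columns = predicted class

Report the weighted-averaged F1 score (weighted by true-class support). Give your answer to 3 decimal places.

Per-class F1 score (2·TP/(2·TP+FP+FN)):
  A: TP=28, FP=3+8+2=13, FN=10+14+14=38 → 56/107 = 0.5234
  B: TP=56, FP=10+6+3=19, FN=3+3+2=8 → 112/139 = 0.8058
  C: TP=23, FP=14+3+3=20, FN=8+6+7=21 → 46/87 = 0.5287
  D: TP=13, FP=14+2+7=23, FN=2+3+3=8 → 26/57 = 0.4561
Weighted-F1 score = Σ (supportᵢ/N)·F1 scoreᵢ with N=195: (66/195)·0.5234 + (64/195)·0.8058 + (44/195)·0.5287 + (21/195)·0.4561 = 0.610

0.610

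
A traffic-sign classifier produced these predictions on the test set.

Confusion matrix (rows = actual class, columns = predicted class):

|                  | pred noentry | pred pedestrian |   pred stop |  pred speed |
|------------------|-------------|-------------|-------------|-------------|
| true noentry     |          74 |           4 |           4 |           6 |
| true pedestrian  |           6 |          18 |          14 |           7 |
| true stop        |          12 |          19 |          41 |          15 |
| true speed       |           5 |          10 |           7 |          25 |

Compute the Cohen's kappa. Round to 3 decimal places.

Observed agreement pₒ = trace/N = 158/267 = 0.5918
Expected agreement pₑ = Σ (rowᵢ·colᵢ)/N² = (88·97 + 45·51 + 87·66 + 47·53)/267² = 0.2674
κ = (pₒ − pₑ)/(1 − pₑ) = (0.5918 − 0.2674)/(1 − 0.2674) = 0.443

0.443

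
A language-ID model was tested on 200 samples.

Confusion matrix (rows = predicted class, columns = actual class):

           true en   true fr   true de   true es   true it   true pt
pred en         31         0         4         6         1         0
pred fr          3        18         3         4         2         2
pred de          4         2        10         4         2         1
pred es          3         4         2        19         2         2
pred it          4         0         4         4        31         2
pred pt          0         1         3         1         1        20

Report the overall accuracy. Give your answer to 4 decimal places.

Accuracy = trace / total = (31+18+10+19+31+20=129) / 200 = 129/200 = 0.6450

0.6450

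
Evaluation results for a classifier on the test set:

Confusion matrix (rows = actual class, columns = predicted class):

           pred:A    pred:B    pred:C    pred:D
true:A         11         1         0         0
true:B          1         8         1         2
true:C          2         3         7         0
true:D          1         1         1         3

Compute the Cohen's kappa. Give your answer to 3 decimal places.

0.577

Observed agreement pₒ = trace/N = 29/42 = 0.6905
Expected agreement pₑ = Σ (rowᵢ·colᵢ)/N² = (12·15 + 12·13 + 12·9 + 6·5)/42² = 0.2687
κ = (pₒ − pₑ)/(1 − pₑ) = (0.6905 − 0.2687)/(1 − 0.2687) = 0.577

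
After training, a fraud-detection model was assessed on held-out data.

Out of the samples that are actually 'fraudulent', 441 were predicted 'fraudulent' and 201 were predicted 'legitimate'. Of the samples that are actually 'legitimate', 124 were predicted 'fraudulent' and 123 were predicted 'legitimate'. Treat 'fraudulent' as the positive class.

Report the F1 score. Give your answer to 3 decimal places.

Precision = TP/(TP+FP) = 441/565 = 0.7805
Recall = TP/(TP+FN) = 441/642 = 0.6869
F1 = 2·TP/(2·TP+FP+FN) = 882/1207 = 0.731

0.731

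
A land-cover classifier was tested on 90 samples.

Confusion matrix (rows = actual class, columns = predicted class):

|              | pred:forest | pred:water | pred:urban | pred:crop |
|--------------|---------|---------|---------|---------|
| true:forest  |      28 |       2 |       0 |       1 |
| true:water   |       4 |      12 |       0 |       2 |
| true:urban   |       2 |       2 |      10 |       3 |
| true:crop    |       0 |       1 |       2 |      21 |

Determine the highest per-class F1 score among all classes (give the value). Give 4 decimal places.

Per-class F1 score (2·TP/(2·TP+FP+FN)):
  forest: TP=28, FP=4+2+0=6, FN=2+0+1=3 → 56/65 = 0.86154
  water: TP=12, FP=2+2+1=5, FN=4+0+2=6 → 24/35 = 0.68571
  urban: TP=10, FP=0+0+2=2, FN=2+2+3=7 → 20/29 = 0.68966
  crop: TP=21, FP=1+2+3=6, FN=0+1+2=3 → 42/51 = 0.82353
Highest is class 'forest' with F1 score = 0.8615.

0.8615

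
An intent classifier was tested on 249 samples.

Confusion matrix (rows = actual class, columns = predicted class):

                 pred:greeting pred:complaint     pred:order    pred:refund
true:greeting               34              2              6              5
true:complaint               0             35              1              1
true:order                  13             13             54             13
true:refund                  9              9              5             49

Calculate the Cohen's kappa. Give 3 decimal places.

0.585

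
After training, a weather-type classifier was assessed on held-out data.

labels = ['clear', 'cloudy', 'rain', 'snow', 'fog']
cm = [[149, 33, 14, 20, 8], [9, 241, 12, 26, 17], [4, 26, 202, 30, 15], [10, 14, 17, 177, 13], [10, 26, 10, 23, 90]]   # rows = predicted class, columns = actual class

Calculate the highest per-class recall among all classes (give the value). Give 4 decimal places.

0.8187

Per-class recall (TP/(TP+FN)):
  clear: TP=149, FN=9+4+10+10=33 → 149/182 = 0.81868
  cloudy: TP=241, FN=33+26+14+26=99 → 241/340 = 0.70882
  rain: TP=202, FN=14+12+17+10=53 → 202/255 = 0.79216
  snow: TP=177, FN=20+26+30+23=99 → 177/276 = 0.64130
  fog: TP=90, FN=8+17+15+13=53 → 90/143 = 0.62937
Highest is class 'clear' with recall = 0.8187.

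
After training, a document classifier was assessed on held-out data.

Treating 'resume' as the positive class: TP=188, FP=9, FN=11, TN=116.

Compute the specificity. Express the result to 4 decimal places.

Specificity = TN/(TN+FP) = 116/(116+9) = 0.9280

0.9280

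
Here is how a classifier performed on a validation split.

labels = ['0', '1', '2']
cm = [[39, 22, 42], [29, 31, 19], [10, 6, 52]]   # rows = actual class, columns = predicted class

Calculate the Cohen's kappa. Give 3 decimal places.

0.240

Observed agreement pₒ = trace/N = 122/250 = 0.4880
Expected agreement pₑ = Σ (rowᵢ·colᵢ)/N² = (103·78 + 79·59 + 68·113)/250² = 0.3261
κ = (pₒ − pₑ)/(1 − pₑ) = (0.4880 − 0.3261)/(1 − 0.3261) = 0.240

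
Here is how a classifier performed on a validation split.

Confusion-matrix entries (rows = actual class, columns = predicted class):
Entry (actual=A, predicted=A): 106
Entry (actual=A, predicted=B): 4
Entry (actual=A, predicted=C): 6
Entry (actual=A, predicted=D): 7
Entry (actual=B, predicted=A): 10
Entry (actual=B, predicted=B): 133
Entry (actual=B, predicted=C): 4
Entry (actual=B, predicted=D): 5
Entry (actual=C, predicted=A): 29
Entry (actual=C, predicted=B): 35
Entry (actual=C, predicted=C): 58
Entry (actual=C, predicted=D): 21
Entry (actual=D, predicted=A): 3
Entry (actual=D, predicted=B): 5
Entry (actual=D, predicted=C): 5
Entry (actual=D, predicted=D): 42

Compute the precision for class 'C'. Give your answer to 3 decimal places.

0.795

Treat 'C' as positive and all other classes as negative.
precision = TP/(TP+FP).
C: TP=58, FP=6+4+5=15 → 58/73 = 0.7945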